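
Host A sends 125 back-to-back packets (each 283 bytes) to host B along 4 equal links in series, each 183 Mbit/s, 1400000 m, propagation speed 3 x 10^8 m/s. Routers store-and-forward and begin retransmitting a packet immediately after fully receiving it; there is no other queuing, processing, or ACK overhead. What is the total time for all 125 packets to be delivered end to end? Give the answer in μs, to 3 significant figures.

20300 μs

Per-hop transmission t_tx = L/R = 2264/183000000 = 12.3716 μs.
Per-hop propagation t_prop = 1400000/300000000 = 4666.67 μs.
Pipeline fill: first packet needs 4·t_tx to clear all hops; remaining 124 packets each add one t_tx.
Total = (4+125-1)·t_tx + 4·t_prop = 128·12.3716 + 4·4666.67 = 20300 μs.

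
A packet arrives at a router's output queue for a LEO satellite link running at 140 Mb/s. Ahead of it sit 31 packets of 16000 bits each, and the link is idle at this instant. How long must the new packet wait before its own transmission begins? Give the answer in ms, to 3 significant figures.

Each queued packet: L/R = 16000/140000000 = 0.114286 ms.
31 queued → 3.54286 ms.
Queuing delay = 3.54 ms.

3.54 ms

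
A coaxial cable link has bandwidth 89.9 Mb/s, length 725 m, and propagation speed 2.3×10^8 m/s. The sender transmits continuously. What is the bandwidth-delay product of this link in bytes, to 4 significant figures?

Propagation delay = 725 / 2.3e+08 = 3.15217e-06 s.
BDP = R × t_prop = 89900000 × 3.15217e-06 = 283.38 bits.
In bytes: 283.38/8 = 35.42 bytes.

35.42 bytes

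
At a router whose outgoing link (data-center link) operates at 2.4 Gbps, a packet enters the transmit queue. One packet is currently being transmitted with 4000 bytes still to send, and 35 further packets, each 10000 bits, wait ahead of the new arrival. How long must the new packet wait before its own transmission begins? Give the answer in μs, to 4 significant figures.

159.2 μs

Each queued packet: L/R = 10000/2400000000 = 4.16667 μs.
35 queued → 145.833 μs.
Plus remaining 32000 bits of current packet: 13.3333 μs.
Queuing delay = 159.2 μs.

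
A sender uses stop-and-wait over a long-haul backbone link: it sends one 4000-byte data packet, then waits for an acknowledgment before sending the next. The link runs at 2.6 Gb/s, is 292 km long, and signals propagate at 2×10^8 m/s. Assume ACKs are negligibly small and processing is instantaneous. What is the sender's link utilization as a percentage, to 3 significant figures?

0.420 %

t_tx = L/R = 32000/2600000000 = 1.23077e-05 s.
t_prop = 292000/200000000 = 0.00146 s; RTT = 0.00292 s.
Cycle = t_tx + RTT = 0.00293231 s.
Utilization = t_tx / cycle = 1.23077e-05/0.00293231 = 0.420 %.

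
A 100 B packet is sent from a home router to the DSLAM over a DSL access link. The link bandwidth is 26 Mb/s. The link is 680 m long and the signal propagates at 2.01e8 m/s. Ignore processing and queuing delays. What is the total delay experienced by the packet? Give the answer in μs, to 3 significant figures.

L = 100 × 8 = 800 bits.
Transmission delay = L/R = 800 / 26000000 = 30.7692 μs.
Propagation delay = d/s = 680 m / 2.01e+08 m/s = 3.38308 μs.
Total = 34.2 μs.

34.2 μs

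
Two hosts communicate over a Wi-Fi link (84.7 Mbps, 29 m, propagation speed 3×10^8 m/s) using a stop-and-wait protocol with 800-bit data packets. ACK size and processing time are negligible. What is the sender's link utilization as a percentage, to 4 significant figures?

t_tx = L/R = 800/84700000 = 9.4451e-06 s.
t_prop = 29/300000000 = 9.66667e-08 s; RTT = 1.93333e-07 s.
Cycle = t_tx + RTT = 9.63843e-06 s.
Utilization = t_tx / cycle = 9.4451e-06/9.63843e-06 = 97.99 %.

97.99 %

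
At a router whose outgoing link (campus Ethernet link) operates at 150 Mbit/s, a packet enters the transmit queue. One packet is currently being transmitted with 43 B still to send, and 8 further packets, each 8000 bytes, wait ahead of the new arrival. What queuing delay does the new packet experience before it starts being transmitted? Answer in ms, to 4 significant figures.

Each queued packet: L/R = 64000/150000000 = 0.426667 ms.
8 queued → 3.41333 ms.
Plus remaining 344 bits of current packet: 0.00229333 ms.
Queuing delay = 3.416 ms.

3.416 ms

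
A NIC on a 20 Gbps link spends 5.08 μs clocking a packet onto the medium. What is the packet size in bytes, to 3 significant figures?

L = R × t_tx = 20000000000 b/s × 5.08e-06 s = 101600 bits.
In bytes: 101600 / 8 = 12700 bytes.

12700 bytes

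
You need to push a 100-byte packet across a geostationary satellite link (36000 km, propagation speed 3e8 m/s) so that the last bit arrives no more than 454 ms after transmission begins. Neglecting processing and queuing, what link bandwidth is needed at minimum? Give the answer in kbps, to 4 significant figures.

2.395 kbps

L = 800 bits.
Propagation delay = 36000000 / 300000000 = 120 ms.
Transmission budget = 454 − 120 = 334 ms.
R ≥ L / t_tx = 800 bits / 0.334 s = 2.395 kbps.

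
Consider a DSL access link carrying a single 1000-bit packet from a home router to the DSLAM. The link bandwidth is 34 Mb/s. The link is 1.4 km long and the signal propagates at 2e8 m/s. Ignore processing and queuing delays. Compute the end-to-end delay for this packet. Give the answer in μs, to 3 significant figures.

Transmission delay = L/R = 1000 / 34000000 = 29.4118 μs.
Propagation delay = d/s = 1400 m / 200000000 m/s = 7 μs.
Total = 36.4 μs.

36.4 μs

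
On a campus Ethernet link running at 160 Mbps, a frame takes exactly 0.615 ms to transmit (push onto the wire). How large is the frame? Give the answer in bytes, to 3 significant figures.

L = R × t_tx = 160000000 b/s × 0.000615 s = 98400 bits.
In bytes: 98400 / 8 = 12300 bytes.

12300 bytes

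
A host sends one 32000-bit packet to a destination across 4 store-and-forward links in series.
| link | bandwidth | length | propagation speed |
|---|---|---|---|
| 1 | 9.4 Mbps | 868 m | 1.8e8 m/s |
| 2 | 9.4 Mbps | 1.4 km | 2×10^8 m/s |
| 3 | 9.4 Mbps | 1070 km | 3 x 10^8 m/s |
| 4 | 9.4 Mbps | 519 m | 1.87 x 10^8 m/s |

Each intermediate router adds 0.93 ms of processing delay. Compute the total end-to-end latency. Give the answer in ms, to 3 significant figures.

20.0 ms

Transmission delay per hop = L/R = 32000/9400000 = 3.40426 ms; 4 hops → 13.617 ms.
Propagation delays (d/s per hop): 0.00482222, 0.007, 3.56667, 0.0027754 ms; sum = 3.58126 ms.
Processing at 3 router(s): 3 × 0.93 ms = 2.79 ms.
End-to-end = 20.0 ms.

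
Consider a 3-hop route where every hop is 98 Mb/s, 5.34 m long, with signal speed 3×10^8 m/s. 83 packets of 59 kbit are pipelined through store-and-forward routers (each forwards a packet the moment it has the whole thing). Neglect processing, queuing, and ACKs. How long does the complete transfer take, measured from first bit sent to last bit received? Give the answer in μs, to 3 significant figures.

Per-hop transmission t_tx = L/R = 59000/98000000 = 602.041 μs.
Per-hop propagation t_prop = 5.34/300000000 = 0.0178 μs.
Pipeline fill: first packet needs 3·t_tx to clear all hops; remaining 82 packets each add one t_tx.
Total = (3+83-1)·t_tx + 3·t_prop = 85·602.041 + 3·0.0178 = 51200 μs.

51200 μs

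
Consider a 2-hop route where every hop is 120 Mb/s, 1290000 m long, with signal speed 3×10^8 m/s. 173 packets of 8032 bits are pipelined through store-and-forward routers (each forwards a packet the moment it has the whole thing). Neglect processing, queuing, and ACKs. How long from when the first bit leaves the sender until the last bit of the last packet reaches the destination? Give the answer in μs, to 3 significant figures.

Per-hop transmission t_tx = L/R = 8032/120000000 = 66.9333 μs.
Per-hop propagation t_prop = 1290000/300000000 = 4300 μs.
Pipeline fill: first packet needs 2·t_tx to clear all hops; remaining 172 packets each add one t_tx.
Total = (2+173-1)·t_tx + 2·t_prop = 174·66.9333 + 2·4300 = 20200 μs.

20200 μs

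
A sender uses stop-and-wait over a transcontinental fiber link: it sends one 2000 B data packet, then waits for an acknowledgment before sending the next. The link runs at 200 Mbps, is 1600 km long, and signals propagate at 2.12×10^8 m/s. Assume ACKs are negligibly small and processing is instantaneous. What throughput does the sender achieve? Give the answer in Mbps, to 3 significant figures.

t_tx = L/R = 16000/200000000 = 8e-05 s.
t_prop = 1600000/212000000 = 0.00754717 s; RTT = 0.0150943 s.
Cycle = t_tx + RTT = 0.0151743 s.
Throughput = L / cycle = 16000 / 0.0151743 = 1.05 Mbps.

1.05 Mbps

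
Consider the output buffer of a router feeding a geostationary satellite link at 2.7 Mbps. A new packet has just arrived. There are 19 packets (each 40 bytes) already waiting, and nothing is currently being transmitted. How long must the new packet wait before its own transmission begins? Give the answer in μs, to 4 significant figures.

Each queued packet: L/R = 320/2700000 = 118.519 μs.
19 queued → 2251.85 μs.
Queuing delay = 2252 μs.

2252 μs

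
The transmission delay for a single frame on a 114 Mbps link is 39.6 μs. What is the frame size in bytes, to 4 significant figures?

L = R × t_tx = 114000000 b/s × 3.96e-05 s = 4514.4 bits.
In bytes: 4514.4 / 8 = 564.3 bytes.

564.3 bytes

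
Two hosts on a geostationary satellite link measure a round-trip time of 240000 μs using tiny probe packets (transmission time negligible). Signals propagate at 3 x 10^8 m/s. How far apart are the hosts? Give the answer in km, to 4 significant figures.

36000 km

One-way propagation = RTT/2 = 120000 μs.
d = s × t = 300000000 × 0.12 = 36000 km.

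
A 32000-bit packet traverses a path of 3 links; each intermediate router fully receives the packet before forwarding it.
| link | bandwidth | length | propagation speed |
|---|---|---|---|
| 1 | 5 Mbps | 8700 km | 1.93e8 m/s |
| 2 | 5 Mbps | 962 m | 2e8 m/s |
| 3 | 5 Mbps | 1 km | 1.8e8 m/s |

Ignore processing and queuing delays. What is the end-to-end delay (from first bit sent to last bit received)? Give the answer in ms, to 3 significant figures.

Transmission delay per hop = L/R = 32000/5000000 = 6.4 ms; 3 hops → 19.2 ms.
Propagation delays (d/s per hop): 45.0777, 0.00481, 0.00555556 ms; sum = 45.0881 ms.
End-to-end = 64.3 ms.

64.3 ms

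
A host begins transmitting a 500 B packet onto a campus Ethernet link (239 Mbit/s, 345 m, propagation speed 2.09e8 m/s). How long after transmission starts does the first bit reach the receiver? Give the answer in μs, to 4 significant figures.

First bit experiences only propagation delay: d/s = 345/209000000 = 1.651 μs.

1.651 μs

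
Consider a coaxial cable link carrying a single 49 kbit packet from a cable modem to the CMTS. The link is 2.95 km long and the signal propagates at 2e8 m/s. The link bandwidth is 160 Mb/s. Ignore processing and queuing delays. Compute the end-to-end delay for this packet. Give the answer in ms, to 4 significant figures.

0.3210 ms

L = 49000 bits.
Transmission delay = L/R = 49000 / 160000000 = 0.30625 ms.
Propagation delay = d/s = 2950 m / 200000000 m/s = 0.01475 ms.
Total = 0.3210 ms.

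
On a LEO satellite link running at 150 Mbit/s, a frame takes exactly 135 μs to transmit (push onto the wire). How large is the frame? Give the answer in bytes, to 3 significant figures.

L = R × t_tx = 150000000 b/s × 0.000135 s = 20250 bits.
In bytes: 20250 / 8 = 2530 bytes.

2530 bytes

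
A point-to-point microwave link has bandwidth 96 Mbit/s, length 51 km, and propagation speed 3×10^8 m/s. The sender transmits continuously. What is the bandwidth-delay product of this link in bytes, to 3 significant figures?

2040 bytes

Propagation delay = 51000 / 300000000 = 0.00017 s.
BDP = R × t_prop = 96000000 × 0.00017 = 16320 bits.
In bytes: 16320/8 = 2040 bytes.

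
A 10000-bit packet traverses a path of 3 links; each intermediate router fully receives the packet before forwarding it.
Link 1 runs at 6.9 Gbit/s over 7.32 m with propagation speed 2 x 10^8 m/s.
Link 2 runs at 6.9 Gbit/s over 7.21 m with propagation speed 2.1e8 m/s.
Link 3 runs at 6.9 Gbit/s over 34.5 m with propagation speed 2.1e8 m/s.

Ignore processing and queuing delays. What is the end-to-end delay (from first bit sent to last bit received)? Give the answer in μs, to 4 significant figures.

4.583 μs

Transmission delay per hop = L/R = 10000/6900000000 = 1.44928 μs; 3 hops → 4.34783 μs.
Propagation delays (d/s per hop): 0.0366, 0.0343333, 0.164286 μs; sum = 0.235219 μs.
End-to-end = 4.583 μs.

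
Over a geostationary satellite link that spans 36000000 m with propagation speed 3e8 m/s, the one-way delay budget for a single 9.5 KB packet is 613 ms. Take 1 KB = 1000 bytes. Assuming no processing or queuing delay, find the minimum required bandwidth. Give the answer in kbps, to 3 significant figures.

L = 76000 bits.
Propagation delay = 36000000 / 300000000 = 120 ms.
Transmission budget = 613 − 120 = 493 ms.
R ≥ L / t_tx = 76000 bits / 0.493 s = 154 kbps.

154 kbps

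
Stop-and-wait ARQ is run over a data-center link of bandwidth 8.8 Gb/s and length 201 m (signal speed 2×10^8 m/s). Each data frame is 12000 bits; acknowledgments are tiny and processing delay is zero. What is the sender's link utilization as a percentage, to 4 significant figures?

40.42 %

t_tx = L/R = 12000/8800000000 = 1.36364e-06 s.
t_prop = 201/200000000 = 1.005e-06 s; RTT = 2.01e-06 s.
Cycle = t_tx + RTT = 3.37364e-06 s.
Utilization = t_tx / cycle = 1.36364e-06/3.37364e-06 = 40.42 %.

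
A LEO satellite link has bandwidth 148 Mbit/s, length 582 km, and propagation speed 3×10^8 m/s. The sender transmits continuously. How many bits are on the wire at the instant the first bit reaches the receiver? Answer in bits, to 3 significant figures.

287000 bits

Propagation delay = 582000 / 300000000 = 0.00194 s.
BDP = R × t_prop = 148000000 × 0.00194 = 287120 bits.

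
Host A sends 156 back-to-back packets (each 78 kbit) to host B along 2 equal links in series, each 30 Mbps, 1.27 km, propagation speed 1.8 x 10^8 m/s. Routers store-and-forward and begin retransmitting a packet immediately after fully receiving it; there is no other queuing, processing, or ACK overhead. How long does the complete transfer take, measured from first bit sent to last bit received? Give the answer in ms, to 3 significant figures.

Per-hop transmission t_tx = L/R = 78000/30000000 = 2.6 ms.
Per-hop propagation t_prop = 1270/180000000 = 0.00705556 ms.
Pipeline fill: first packet needs 2·t_tx to clear all hops; remaining 155 packets each add one t_tx.
Total = (2+156-1)·t_tx + 2·t_prop = 157·2.6 + 2·0.00705556 = 408 ms.

408 ms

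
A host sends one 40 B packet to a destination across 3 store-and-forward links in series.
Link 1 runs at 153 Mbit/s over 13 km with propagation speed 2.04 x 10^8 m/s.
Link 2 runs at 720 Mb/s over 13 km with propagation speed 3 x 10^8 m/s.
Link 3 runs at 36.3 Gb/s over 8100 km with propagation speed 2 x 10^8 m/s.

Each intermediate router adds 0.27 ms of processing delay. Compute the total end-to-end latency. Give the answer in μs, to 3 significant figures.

41100 μs

L = 40 × 8 = 320 bits.
Transmission delays (L/R per hop): 2.0915, 0.444444, 0.00881543 μs; sum = 2.54476 μs.
Propagation delays (d/s per hop): 63.7255, 43.3333, 40500 μs; sum = 40607.1 μs.
Processing at 2 router(s): 2 × 0.27 ms = 540 μs.
End-to-end = 41100 μs.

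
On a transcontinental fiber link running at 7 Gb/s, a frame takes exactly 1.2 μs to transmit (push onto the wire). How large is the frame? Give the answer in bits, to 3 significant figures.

8400 bits

L = R × t_tx = 7000000000 b/s × 1.2e-06 s = 8400 bits.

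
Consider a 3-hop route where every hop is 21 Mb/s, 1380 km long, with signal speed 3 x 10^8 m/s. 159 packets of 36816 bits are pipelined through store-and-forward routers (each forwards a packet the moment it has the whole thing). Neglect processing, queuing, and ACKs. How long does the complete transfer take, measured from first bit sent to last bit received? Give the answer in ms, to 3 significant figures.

Per-hop transmission t_tx = L/R = 36816/21000000 = 1.75314 ms.
Per-hop propagation t_prop = 1380000/300000000 = 4.6 ms.
Pipeline fill: first packet needs 3·t_tx to clear all hops; remaining 158 packets each add one t_tx.
Total = (3+159-1)·t_tx + 3·t_prop = 161·1.75314 + 3·4.6 = 296 ms.

296 ms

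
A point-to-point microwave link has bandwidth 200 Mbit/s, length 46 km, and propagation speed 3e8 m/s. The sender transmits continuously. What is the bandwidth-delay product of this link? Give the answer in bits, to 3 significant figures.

30700 bits

Propagation delay = 46000 / 300000000 = 0.000153333 s.
BDP = R × t_prop = 200000000 × 0.000153333 = 30666.7 bits.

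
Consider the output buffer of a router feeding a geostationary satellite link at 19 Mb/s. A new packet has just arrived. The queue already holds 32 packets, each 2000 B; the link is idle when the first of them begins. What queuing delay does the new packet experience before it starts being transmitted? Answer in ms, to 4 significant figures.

26.95 ms

Each queued packet: L/R = 16000/19000000 = 0.842105 ms.
32 queued → 26.9474 ms.
Queuing delay = 26.95 ms.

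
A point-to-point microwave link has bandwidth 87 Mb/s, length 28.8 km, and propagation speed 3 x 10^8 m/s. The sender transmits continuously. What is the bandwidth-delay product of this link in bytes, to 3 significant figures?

Propagation delay = 28800 / 300000000 = 9.6e-05 s.
BDP = R × t_prop = 87000000 × 9.6e-05 = 8352 bits.
In bytes: 8352/8 = 1040 bytes.

1040 bytes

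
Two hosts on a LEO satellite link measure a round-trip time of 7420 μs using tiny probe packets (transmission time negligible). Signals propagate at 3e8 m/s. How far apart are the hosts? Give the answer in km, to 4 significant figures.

One-way propagation = RTT/2 = 3710 μs.
d = s × t = 300000000 × 0.00371 = 1113 km.

1113 km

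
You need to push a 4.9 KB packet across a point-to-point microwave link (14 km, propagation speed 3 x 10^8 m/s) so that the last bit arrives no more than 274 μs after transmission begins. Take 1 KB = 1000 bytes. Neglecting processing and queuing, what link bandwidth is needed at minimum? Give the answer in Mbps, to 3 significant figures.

172 Mbps

L = 39200 bits.
Propagation delay = 14000 / 300000000 = 46.6667 μs.
Transmission budget = 274 − 46.6667 = 227.333 μs.
R ≥ L / t_tx = 39200 bits / 0.000227333 s = 172 Mbps.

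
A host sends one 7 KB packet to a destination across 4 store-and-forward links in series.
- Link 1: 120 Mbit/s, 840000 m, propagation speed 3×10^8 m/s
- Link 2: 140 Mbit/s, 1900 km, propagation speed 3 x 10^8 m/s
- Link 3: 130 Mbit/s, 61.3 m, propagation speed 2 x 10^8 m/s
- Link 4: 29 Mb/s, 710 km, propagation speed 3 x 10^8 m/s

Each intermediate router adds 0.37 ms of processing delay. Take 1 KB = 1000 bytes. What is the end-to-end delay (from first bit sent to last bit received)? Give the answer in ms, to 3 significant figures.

15.8 ms

L = 56000 bits.
Transmission delays (L/R per hop): 0.466667, 0.4, 0.430769, 1.93103 ms; sum = 3.22847 ms.
Propagation delays (d/s per hop): 2.8, 6.33333, 0.0003065, 2.36667 ms; sum = 11.5003 ms.
Processing at 3 router(s): 3 × 0.37 ms = 1.11 ms.
End-to-end = 15.8 ms.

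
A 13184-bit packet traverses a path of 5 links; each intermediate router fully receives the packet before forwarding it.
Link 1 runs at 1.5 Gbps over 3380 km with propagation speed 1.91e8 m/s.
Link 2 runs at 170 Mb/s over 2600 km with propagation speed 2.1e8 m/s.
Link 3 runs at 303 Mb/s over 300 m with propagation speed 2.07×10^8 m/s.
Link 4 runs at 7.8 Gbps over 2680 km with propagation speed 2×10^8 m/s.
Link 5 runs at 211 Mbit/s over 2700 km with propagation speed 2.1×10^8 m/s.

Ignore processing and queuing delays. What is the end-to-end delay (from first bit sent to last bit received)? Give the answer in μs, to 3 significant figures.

56500 μs

Transmission delays (L/R per hop): 8.78933, 77.5529, 43.5116, 1.69026, 62.4834 μs; sum = 194.027 μs.
Propagation delays (d/s per hop): 17696.3, 12381, 1.44928, 13400, 12857.1 μs; sum = 56335.9 μs.
End-to-end = 56500 μs.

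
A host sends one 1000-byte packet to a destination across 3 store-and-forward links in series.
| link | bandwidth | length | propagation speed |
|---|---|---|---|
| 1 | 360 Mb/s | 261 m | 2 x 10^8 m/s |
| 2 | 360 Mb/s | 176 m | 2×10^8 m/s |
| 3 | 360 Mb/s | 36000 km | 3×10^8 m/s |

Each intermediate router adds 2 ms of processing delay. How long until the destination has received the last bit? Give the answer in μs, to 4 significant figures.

124100 μs

L = 1000 × 8 = 8000 bits.
Transmission delay per hop = L/R = 8000/360000000 = 22.2222 μs; 3 hops → 66.6667 μs.
Propagation delays (d/s per hop): 1.305, 0.88, 120000 μs; sum = 120002 μs.
Processing at 2 router(s): 2 × 2 ms = 4000 μs.
End-to-end = 124100 μs.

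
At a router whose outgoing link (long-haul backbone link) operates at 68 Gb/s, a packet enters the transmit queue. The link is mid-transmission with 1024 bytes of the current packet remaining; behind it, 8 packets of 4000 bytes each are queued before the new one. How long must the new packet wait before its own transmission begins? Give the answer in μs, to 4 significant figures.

3.885 μs

Each queued packet: L/R = 32000/68000000000 = 0.470588 μs.
8 queued → 3.76471 μs.
Plus remaining 8192 bits of current packet: 0.120471 μs.
Queuing delay = 3.885 μs.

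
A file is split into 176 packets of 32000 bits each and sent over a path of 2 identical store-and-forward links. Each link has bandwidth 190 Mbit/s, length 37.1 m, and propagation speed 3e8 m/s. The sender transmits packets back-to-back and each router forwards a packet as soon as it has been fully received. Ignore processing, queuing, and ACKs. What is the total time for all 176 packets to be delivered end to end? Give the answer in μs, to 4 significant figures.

Per-hop transmission t_tx = L/R = 32000/190000000 = 168.421 μs.
Per-hop propagation t_prop = 37.1/300000000 = 0.123667 μs.
Pipeline fill: first packet needs 2·t_tx to clear all hops; remaining 175 packets each add one t_tx.
Total = (2+176-1)·t_tx + 2·t_prop = 177·168.421 + 2·0.123667 = 29810 μs.

29810 μs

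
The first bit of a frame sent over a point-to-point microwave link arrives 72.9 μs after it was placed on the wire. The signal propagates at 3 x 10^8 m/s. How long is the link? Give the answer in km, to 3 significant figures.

d = s × t_prop = 300000000 × 7.29e-05 = 21.9 km.

21.9 km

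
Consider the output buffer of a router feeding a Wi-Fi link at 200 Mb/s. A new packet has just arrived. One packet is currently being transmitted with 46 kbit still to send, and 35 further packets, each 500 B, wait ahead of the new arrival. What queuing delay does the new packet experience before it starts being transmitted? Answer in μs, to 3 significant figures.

930 μs

Each queued packet: L/R = 4000/200000000 = 20 μs.
35 queued → 700 μs.
Plus remaining 46000 bits of current packet: 230 μs.
Queuing delay = 930 μs.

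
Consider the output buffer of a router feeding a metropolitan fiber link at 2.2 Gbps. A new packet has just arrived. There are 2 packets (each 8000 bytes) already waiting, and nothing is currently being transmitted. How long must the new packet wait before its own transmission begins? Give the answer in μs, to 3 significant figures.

58.2 μs

Each queued packet: L/R = 64000/2200000000 = 29.0909 μs.
2 queued → 58.1818 μs.
Queuing delay = 58.2 μs.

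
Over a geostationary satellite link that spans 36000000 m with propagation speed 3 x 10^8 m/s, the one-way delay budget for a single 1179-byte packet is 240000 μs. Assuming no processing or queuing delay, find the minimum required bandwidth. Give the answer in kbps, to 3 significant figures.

78.6 kbps

L = 9432 bits.
Propagation delay = 36000000 / 300000000 = 120000 μs.
Transmission budget = 240000 − 120000 = 120000 μs.
R ≥ L / t_tx = 9432 bits / 0.12 s = 78.6 kbps.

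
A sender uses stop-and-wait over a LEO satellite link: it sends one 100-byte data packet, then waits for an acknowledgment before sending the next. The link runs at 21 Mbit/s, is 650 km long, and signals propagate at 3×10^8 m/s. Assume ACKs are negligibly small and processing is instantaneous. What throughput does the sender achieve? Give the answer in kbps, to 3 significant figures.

183 kbps

t_tx = L/R = 800/21000000 = 3.80952e-05 s.
t_prop = 650000/300000000 = 0.00216667 s; RTT = 0.00433333 s.
Cycle = t_tx + RTT = 0.00437143 s.
Throughput = L / cycle = 800 / 0.00437143 = 183 kbps.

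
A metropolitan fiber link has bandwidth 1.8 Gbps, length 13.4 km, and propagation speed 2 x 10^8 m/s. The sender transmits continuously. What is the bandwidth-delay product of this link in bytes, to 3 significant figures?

Propagation delay = 13400 / 200000000 = 6.7e-05 s.
BDP = R × t_prop = 1800000000 × 6.7e-05 = 120600 bits.
In bytes: 120600/8 = 15100 bytes.

15100 bytes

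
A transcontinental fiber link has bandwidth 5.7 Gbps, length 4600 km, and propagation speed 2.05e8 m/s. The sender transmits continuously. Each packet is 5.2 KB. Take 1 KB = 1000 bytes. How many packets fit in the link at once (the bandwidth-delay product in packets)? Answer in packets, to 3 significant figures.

3070 packets

Propagation delay = 4600000 / 2.05e+08 = 0.022439 s.
BDP = R × t_prop = 5700000000 × 0.022439 = 127902000 bits.
In packets of 41600 bits: 3070 packets.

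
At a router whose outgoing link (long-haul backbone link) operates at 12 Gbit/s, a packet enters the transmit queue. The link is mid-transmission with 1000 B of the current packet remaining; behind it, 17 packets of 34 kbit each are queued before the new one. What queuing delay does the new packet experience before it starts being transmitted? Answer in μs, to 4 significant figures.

Each queued packet: L/R = 34000/12000000000 = 2.83333 μs.
17 queued → 48.1667 μs.
Plus remaining 8000 bits of current packet: 0.666667 μs.
Queuing delay = 48.83 μs.

48.83 μs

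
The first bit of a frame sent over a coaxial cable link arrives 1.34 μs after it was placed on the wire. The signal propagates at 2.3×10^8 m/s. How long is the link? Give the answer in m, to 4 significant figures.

308.2 m

d = s × t_prop = 2.3e+08 × 1.34e-06 = 308.2 m.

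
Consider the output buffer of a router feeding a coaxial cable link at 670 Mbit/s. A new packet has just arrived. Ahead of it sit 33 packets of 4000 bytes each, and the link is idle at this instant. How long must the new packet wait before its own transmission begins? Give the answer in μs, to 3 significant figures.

1580 μs

Each queued packet: L/R = 32000/670000000 = 47.7612 μs.
33 queued → 1576.12 μs.
Queuing delay = 1580 μs.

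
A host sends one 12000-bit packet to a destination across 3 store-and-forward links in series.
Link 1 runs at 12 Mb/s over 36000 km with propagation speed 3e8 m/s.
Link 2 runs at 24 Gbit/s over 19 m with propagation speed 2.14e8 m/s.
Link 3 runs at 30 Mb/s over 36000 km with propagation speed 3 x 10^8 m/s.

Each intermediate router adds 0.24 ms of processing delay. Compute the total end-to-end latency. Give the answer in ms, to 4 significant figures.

241.9 ms

Transmission delays (L/R per hop): 1, 0.0005, 0.4 ms; sum = 1.4005 ms.
Propagation delays (d/s per hop): 120, 8.8785e-05, 120 ms; sum = 240 ms.
Processing at 2 router(s): 2 × 0.24 ms = 0.48 ms.
End-to-end = 241.9 ms.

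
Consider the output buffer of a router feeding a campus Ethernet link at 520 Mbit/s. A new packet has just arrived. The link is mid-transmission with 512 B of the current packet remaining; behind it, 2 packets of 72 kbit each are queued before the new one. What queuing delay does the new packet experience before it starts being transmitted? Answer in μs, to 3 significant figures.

285 μs

Each queued packet: L/R = 72000/520000000 = 138.462 μs.
2 queued → 276.923 μs.
Plus remaining 4096 bits of current packet: 7.87692 μs.
Queuing delay = 285 μs.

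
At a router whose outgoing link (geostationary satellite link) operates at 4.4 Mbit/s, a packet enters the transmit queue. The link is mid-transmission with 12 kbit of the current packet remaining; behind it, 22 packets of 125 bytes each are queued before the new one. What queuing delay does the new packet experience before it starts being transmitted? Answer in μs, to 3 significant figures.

Each queued packet: L/R = 1000/4400000 = 227.273 μs.
22 queued → 5000 μs.
Plus remaining 12000 bits of current packet: 2727.27 μs.
Queuing delay = 7730 μs.

7730 μs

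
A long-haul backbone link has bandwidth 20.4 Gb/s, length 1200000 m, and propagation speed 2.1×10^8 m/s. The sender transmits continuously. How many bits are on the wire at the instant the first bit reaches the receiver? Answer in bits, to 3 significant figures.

Propagation delay = 1200000 / 210000000 = 0.00571429 s.
BDP = R × t_prop = 20400000000 × 0.00571429 = 116571000 bits.

117000000 bits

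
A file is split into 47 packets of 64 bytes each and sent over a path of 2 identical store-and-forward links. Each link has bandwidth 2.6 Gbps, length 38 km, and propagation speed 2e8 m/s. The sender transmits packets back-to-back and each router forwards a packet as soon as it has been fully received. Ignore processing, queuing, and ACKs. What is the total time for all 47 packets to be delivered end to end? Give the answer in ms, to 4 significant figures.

Per-hop transmission t_tx = L/R = 512/2600000000 = 0.000196923 ms.
Per-hop propagation t_prop = 38000/200000000 = 0.19 ms.
Pipeline fill: first packet needs 2·t_tx to clear all hops; remaining 46 packets each add one t_tx.
Total = (2+47-1)·t_tx + 2·t_prop = 48·0.000196923 + 2·0.19 = 0.3895 ms.

0.3895 ms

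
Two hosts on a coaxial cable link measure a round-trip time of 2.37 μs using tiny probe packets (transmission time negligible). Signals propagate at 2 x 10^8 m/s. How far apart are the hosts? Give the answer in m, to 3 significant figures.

237 m

One-way propagation = RTT/2 = 1.185 μs.
d = s × t = 200000000 × 1.185e-06 = 237 m.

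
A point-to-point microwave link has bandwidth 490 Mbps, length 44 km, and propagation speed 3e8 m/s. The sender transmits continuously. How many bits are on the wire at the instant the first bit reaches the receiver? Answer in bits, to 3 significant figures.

Propagation delay = 44000 / 300000000 = 0.000146667 s.
BDP = R × t_prop = 490000000 × 0.000146667 = 71866.7 bits.

71900 bits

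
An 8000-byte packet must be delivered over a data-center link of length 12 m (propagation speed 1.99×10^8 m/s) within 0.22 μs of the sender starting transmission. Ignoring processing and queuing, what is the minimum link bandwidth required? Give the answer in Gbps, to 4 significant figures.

400.8 Gbps

L = 64000 bits.
Propagation delay = 12 / 199000000 = 0.0603015 μs.
Transmission budget = 0.22 − 0.0603015 = 0.159698 μs.
R ≥ L / t_tx = 64000 bits / 1.59698e-07 s = 400.8 Gbps.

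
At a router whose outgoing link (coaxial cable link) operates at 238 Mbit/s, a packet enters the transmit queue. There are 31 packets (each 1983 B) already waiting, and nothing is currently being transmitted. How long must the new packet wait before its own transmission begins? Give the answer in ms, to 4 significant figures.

2.066 ms

Each queued packet: L/R = 15864/238000000 = 0.0666555 ms.
31 queued → 2.06632 ms.
Queuing delay = 2.066 ms.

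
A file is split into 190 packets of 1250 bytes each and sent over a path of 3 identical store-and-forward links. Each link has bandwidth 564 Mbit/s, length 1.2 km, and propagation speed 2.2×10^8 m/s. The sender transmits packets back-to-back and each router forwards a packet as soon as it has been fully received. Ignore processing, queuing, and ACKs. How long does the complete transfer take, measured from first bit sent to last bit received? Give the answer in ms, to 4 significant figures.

Per-hop transmission t_tx = L/R = 10000/564000000 = 0.0177305 ms.
Per-hop propagation t_prop = 1200/2.2e+08 = 0.00545455 ms.
Pipeline fill: first packet needs 3·t_tx to clear all hops; remaining 189 packets each add one t_tx.
Total = (3+190-1)·t_tx + 3·t_prop = 192·0.0177305 + 3·0.00545455 = 3.421 ms.

3.421 ms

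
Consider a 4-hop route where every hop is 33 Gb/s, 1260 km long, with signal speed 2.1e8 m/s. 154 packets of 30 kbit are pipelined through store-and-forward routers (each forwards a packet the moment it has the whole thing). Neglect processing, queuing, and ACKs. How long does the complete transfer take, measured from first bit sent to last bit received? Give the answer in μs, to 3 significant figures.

24100 μs

Per-hop transmission t_tx = L/R = 30000/33000000000 = 0.909091 μs.
Per-hop propagation t_prop = 1260000/210000000 = 6000 μs.
Pipeline fill: first packet needs 4·t_tx to clear all hops; remaining 153 packets each add one t_tx.
Total = (4+154-1)·t_tx + 4·t_prop = 157·0.909091 + 4·6000 = 24100 μs.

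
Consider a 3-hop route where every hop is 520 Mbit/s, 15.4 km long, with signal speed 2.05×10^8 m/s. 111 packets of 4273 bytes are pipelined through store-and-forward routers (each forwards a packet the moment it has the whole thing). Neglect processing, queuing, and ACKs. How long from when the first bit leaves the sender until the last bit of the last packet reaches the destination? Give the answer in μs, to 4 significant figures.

Per-hop transmission t_tx = L/R = 34184/520000000 = 65.7385 μs.
Per-hop propagation t_prop = 15400/2.05e+08 = 75.122 μs.
Pipeline fill: first packet needs 3·t_tx to clear all hops; remaining 110 packets each add one t_tx.
Total = (3+111-1)·t_tx + 3·t_prop = 113·65.7385 + 3·75.122 = 7654 μs.

7654 μs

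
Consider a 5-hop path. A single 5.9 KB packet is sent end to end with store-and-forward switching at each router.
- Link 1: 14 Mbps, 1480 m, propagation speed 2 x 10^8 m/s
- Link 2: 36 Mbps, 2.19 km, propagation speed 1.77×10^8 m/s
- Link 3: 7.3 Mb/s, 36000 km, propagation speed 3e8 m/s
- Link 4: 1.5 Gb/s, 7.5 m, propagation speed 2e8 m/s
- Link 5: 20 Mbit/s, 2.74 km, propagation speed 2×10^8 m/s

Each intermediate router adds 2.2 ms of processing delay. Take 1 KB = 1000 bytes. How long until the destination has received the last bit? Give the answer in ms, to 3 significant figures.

142 ms

L = 47200 bits.
Transmission delays (L/R per hop): 3.37143, 1.31111, 6.46575, 0.0314667, 2.36 ms; sum = 13.5398 ms.
Propagation delays (d/s per hop): 0.0074, 0.0123729, 120, 3.75e-05, 0.0137 ms; sum = 120.034 ms.
Processing at 4 router(s): 4 × 2.2 ms = 8.8 ms.
End-to-end = 142 ms.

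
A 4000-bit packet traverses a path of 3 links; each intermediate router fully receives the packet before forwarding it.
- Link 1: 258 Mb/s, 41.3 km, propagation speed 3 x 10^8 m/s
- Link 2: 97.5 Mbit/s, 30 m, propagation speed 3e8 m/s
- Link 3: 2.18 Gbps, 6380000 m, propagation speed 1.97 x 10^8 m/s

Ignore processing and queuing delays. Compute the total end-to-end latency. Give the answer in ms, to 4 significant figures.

Transmission delays (L/R per hop): 0.0155039, 0.0410256, 0.00183486 ms; sum = 0.0583644 ms.
Propagation delays (d/s per hop): 0.137667, 0.0001, 32.3858 ms; sum = 32.5236 ms.
End-to-end = 32.58 ms.

32.58 ms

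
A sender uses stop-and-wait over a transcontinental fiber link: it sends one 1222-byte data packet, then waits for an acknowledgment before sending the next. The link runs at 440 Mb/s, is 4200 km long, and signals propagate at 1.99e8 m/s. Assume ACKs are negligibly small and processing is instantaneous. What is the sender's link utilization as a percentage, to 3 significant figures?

t_tx = L/R = 9776/440000000 = 2.22182e-05 s.
t_prop = 4200000/199000000 = 0.0211055 s; RTT = 0.0422111 s.
Cycle = t_tx + RTT = 0.0422333 s.
Utilization = t_tx / cycle = 2.22182e-05/0.0422333 = 0.0526 %.

0.0526 %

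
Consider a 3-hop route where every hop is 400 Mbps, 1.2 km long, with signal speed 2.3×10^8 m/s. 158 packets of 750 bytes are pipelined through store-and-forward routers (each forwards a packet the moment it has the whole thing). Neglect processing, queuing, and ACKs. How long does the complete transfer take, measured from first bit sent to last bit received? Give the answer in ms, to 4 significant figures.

2.416 ms

Per-hop transmission t_tx = L/R = 6000/400000000 = 0.015 ms.
Per-hop propagation t_prop = 1200/2.3e+08 = 0.00521739 ms.
Pipeline fill: first packet needs 3·t_tx to clear all hops; remaining 157 packets each add one t_tx.
Total = (3+158-1)·t_tx + 3·t_prop = 160·0.015 + 3·0.00521739 = 2.416 ms.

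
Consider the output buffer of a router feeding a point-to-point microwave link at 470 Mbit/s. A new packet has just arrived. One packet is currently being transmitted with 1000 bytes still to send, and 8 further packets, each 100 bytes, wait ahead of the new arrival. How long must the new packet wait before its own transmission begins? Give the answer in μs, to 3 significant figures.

30.6 μs

Each queued packet: L/R = 800/470000000 = 1.70213 μs.
8 queued → 13.617 μs.
Plus remaining 8000 bits of current packet: 17.0213 μs.
Queuing delay = 30.6 μs.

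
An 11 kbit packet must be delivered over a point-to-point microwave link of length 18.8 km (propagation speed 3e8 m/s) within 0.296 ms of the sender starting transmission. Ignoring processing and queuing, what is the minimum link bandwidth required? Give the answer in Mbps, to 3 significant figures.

Propagation delay = 18800 / 300000000 = 0.0626667 ms.
Transmission budget = 0.296 − 0.0626667 = 0.233333 ms.
R ≥ L / t_tx = 11000 bits / 0.000233333 s = 47.1 Mbps.

47.1 Mbps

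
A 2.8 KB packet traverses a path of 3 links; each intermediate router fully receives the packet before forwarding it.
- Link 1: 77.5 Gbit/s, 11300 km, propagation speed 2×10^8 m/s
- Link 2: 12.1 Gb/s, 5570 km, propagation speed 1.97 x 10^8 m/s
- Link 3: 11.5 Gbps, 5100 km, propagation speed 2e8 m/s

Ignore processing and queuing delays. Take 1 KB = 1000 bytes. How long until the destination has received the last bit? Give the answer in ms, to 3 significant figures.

L = 22400 bits.
Transmission delays (L/R per hop): 0.000289032, 0.00185124, 0.00194783 ms; sum = 0.0040881 ms.
Propagation delays (d/s per hop): 56.5, 28.2741, 25.5 ms; sum = 110.274 ms.
End-to-end = 110 ms.

110 ms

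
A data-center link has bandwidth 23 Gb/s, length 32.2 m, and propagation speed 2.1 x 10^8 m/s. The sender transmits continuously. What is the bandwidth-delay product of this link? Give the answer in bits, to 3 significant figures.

3530 bits

Propagation delay = 32.2 / 210000000 = 1.53333e-07 s.
BDP = R × t_prop = 23000000000 × 1.53333e-07 = 3526.67 bits.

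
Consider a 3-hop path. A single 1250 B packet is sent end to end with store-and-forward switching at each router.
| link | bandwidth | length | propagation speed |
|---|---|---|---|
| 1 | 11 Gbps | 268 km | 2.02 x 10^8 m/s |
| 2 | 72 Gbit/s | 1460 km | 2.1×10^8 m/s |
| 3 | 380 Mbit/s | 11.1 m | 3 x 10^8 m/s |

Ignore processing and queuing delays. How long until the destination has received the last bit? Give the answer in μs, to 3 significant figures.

L = 1250 × 8 = 10000 bits.
Transmission delays (L/R per hop): 0.909091, 0.138889, 26.3158 μs; sum = 27.3638 μs.
Propagation delays (d/s per hop): 1326.73, 6952.38, 0.037 μs; sum = 8279.15 μs.
End-to-end = 8310 μs.

8310 μs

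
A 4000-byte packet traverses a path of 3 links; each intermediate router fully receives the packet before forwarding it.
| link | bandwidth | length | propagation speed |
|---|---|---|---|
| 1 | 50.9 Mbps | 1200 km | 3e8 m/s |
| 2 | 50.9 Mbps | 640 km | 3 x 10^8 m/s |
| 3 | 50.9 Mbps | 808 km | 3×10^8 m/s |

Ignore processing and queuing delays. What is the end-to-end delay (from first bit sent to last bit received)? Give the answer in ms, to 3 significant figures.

L = 4000 × 8 = 32000 bits.
Transmission delay per hop = L/R = 32000/50900000 = 0.628684 ms; 3 hops → 1.88605 ms.
Propagation delays (d/s per hop): 4, 2.13333, 2.69333 ms; sum = 8.82667 ms.
End-to-end = 10.7 ms.

10.7 ms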